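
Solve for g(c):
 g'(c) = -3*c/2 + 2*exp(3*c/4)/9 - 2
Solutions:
 g(c) = C1 - 3*c^2/4 - 2*c + 8*exp(3*c/4)/27


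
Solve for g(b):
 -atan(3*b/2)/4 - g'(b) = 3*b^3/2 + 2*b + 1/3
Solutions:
 g(b) = C1 - 3*b^4/8 - b^2 - b*atan(3*b/2)/4 - b/3 + log(9*b^2 + 4)/12


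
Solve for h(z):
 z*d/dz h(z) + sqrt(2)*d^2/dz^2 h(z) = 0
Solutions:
 h(z) = C1 + C2*erf(2^(1/4)*z/2)


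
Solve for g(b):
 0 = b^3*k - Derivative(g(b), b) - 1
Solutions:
 g(b) = C1 + b^4*k/4 - b


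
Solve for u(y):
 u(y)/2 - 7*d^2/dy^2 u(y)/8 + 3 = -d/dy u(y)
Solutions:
 u(y) = C1*exp(2*y*(2 - sqrt(11))/7) + C2*exp(2*y*(2 + sqrt(11))/7) - 6


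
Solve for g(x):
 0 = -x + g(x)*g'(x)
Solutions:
 g(x) = -sqrt(C1 + x^2)
 g(x) = sqrt(C1 + x^2)


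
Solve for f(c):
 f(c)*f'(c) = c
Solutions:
 f(c) = -sqrt(C1 + c^2)
 f(c) = sqrt(C1 + c^2)


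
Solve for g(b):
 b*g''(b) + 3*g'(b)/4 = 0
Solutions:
 g(b) = C1 + C2*b^(1/4)


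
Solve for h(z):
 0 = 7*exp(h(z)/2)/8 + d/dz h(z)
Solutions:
 h(z) = 2*log(1/(C1 + 7*z)) + 8*log(2)


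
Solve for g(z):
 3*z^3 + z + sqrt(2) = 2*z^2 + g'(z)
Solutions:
 g(z) = C1 + 3*z^4/4 - 2*z^3/3 + z^2/2 + sqrt(2)*z


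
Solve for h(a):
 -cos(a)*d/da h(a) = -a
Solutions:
 h(a) = C1 + Integral(a/cos(a), a)


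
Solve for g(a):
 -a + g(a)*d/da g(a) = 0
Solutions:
 g(a) = -sqrt(C1 + a^2)
 g(a) = sqrt(C1 + a^2)


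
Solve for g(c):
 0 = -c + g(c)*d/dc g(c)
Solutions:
 g(c) = -sqrt(C1 + c^2)
 g(c) = sqrt(C1 + c^2)


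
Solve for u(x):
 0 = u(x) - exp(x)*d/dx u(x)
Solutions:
 u(x) = C1*exp(-exp(-x))


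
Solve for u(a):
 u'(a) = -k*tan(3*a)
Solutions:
 u(a) = C1 + k*log(cos(3*a))/3


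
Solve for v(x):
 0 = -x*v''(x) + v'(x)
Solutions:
 v(x) = C1 + C2*x^2


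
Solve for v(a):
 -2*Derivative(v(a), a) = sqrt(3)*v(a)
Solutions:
 v(a) = C1*exp(-sqrt(3)*a/2)


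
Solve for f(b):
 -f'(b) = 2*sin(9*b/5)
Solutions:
 f(b) = C1 + 10*cos(9*b/5)/9


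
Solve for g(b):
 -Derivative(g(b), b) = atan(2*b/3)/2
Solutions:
 g(b) = C1 - b*atan(2*b/3)/2 + 3*log(4*b^2 + 9)/8


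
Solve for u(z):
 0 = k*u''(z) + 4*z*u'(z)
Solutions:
 u(z) = C1 + C2*sqrt(k)*erf(sqrt(2)*z*sqrt(1/k))


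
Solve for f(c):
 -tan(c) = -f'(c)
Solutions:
 f(c) = C1 - log(cos(c))


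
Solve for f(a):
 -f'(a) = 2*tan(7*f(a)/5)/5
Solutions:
 f(a) = -5*asin(C1*exp(-14*a/25))/7 + 5*pi/7
 f(a) = 5*asin(C1*exp(-14*a/25))/7


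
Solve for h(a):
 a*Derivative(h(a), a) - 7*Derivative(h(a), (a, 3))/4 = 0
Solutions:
 h(a) = C1 + Integral(C2*airyai(14^(2/3)*a/7) + C3*airybi(14^(2/3)*a/7), a)


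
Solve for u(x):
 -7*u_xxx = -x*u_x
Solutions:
 u(x) = C1 + Integral(C2*airyai(7^(2/3)*x/7) + C3*airybi(7^(2/3)*x/7), x)


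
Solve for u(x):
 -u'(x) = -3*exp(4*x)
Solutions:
 u(x) = C1 + 3*exp(4*x)/4


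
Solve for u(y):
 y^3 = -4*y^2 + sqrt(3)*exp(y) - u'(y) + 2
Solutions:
 u(y) = C1 - y^4/4 - 4*y^3/3 + 2*y + sqrt(3)*exp(y)


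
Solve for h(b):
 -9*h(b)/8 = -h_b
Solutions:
 h(b) = C1*exp(9*b/8)


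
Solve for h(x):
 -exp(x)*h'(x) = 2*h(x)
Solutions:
 h(x) = C1*exp(2*exp(-x))


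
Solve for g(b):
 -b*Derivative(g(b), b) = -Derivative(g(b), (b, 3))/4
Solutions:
 g(b) = C1 + Integral(C2*airyai(2^(2/3)*b) + C3*airybi(2^(2/3)*b), b)


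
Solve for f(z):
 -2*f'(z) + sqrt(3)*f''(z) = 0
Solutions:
 f(z) = C1 + C2*exp(2*sqrt(3)*z/3)


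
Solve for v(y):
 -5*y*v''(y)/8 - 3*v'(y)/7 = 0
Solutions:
 v(y) = C1 + C2*y^(11/35)


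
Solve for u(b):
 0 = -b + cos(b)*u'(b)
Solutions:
 u(b) = C1 + Integral(b/cos(b), b)


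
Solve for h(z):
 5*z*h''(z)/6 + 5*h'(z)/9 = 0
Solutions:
 h(z) = C1 + C2*z^(1/3)


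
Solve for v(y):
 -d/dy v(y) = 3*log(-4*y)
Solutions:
 v(y) = C1 - 3*y*log(-y) + 3*y*(1 - 2*log(2))


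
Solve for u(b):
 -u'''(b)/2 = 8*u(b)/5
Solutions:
 u(b) = C3*exp(-2*2^(1/3)*5^(2/3)*b/5) + (C1*sin(2^(1/3)*sqrt(3)*5^(2/3)*b/5) + C2*cos(2^(1/3)*sqrt(3)*5^(2/3)*b/5))*exp(2^(1/3)*5^(2/3)*b/5)


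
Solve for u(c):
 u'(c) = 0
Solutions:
 u(c) = C1


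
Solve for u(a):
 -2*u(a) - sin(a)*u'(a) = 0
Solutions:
 u(a) = C1*(cos(a) + 1)/(cos(a) - 1)


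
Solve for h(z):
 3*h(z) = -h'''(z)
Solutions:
 h(z) = C3*exp(-3^(1/3)*z) + (C1*sin(3^(5/6)*z/2) + C2*cos(3^(5/6)*z/2))*exp(3^(1/3)*z/2)


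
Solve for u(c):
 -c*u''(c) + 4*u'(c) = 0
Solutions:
 u(c) = C1 + C2*c^5


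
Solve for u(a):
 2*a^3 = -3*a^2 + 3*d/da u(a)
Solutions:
 u(a) = C1 + a^4/6 + a^3/3


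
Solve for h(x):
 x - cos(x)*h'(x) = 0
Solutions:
 h(x) = C1 + Integral(x/cos(x), x)


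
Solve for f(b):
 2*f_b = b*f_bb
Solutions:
 f(b) = C1 + C2*b^3


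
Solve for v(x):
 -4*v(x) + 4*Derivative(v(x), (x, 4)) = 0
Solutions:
 v(x) = C1*exp(-x) + C2*exp(x) + C3*sin(x) + C4*cos(x)


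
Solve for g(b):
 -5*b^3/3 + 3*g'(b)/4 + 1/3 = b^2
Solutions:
 g(b) = C1 + 5*b^4/9 + 4*b^3/9 - 4*b/9


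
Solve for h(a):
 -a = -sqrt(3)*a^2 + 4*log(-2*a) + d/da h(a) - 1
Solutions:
 h(a) = C1 + sqrt(3)*a^3/3 - a^2/2 - 4*a*log(-a) + a*(5 - 4*log(2))


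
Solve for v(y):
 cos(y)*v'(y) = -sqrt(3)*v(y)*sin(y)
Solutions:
 v(y) = C1*cos(y)^(sqrt(3))


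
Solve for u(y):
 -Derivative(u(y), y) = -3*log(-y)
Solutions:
 u(y) = C1 + 3*y*log(-y) - 3*y


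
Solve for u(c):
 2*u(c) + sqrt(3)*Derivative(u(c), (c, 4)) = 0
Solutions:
 u(c) = (C1*sin(2^(3/4)*3^(7/8)*c/6) + C2*cos(2^(3/4)*3^(7/8)*c/6))*exp(-2^(3/4)*3^(7/8)*c/6) + (C3*sin(2^(3/4)*3^(7/8)*c/6) + C4*cos(2^(3/4)*3^(7/8)*c/6))*exp(2^(3/4)*3^(7/8)*c/6)


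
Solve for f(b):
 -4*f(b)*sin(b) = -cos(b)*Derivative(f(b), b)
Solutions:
 f(b) = C1/cos(b)^4


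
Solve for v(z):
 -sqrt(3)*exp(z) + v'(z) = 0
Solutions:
 v(z) = C1 + sqrt(3)*exp(z)


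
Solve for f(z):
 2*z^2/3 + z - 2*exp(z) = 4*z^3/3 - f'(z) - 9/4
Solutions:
 f(z) = C1 + z^4/3 - 2*z^3/9 - z^2/2 - 9*z/4 + 2*exp(z)


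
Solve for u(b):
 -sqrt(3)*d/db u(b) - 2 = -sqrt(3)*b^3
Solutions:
 u(b) = C1 + b^4/4 - 2*sqrt(3)*b/3


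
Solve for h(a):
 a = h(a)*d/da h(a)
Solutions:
 h(a) = -sqrt(C1 + a^2)
 h(a) = sqrt(C1 + a^2)


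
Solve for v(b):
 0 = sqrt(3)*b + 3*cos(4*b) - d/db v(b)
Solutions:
 v(b) = C1 + sqrt(3)*b^2/2 + 3*sin(4*b)/4


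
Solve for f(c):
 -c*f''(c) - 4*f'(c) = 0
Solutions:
 f(c) = C1 + C2/c^3


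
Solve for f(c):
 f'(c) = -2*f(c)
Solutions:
 f(c) = C1*exp(-2*c)


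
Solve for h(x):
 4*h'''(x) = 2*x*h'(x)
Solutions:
 h(x) = C1 + Integral(C2*airyai(2^(2/3)*x/2) + C3*airybi(2^(2/3)*x/2), x)


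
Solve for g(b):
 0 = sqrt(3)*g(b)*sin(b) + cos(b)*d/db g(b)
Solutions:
 g(b) = C1*cos(b)^(sqrt(3))


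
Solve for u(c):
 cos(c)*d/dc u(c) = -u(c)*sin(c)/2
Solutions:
 u(c) = C1*sqrt(cos(c))


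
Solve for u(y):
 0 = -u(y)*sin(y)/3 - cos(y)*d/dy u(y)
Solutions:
 u(y) = C1*cos(y)^(1/3)


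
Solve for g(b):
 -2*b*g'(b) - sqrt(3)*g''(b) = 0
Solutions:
 g(b) = C1 + C2*erf(3^(3/4)*b/3)


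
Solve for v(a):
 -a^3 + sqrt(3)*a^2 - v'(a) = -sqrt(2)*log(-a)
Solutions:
 v(a) = C1 - a^4/4 + sqrt(3)*a^3/3 + sqrt(2)*a*log(-a) - sqrt(2)*a


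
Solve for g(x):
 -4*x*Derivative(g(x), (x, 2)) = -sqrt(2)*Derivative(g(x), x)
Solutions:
 g(x) = C1 + C2*x^(sqrt(2)/4 + 1)


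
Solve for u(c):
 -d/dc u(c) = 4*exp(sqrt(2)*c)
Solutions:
 u(c) = C1 - 2*sqrt(2)*exp(sqrt(2)*c)


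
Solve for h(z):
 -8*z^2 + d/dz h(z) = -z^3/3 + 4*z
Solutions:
 h(z) = C1 - z^4/12 + 8*z^3/3 + 2*z^2


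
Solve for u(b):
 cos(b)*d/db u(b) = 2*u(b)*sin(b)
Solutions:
 u(b) = C1/cos(b)^2


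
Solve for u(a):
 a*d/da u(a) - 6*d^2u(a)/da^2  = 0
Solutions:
 u(a) = C1 + C2*erfi(sqrt(3)*a/6)


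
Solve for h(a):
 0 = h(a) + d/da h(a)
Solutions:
 h(a) = C1*exp(-a)


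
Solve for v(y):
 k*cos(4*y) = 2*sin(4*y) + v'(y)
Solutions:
 v(y) = C1 + k*sin(4*y)/4 + cos(4*y)/2


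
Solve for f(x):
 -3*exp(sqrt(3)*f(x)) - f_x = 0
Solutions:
 f(x) = sqrt(3)*(2*log(1/(C1 + 3*x)) - log(3))/6


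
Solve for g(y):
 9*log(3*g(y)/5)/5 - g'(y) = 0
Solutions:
 -5*Integral(1/(log(_y) - log(5) + log(3)), (_y, g(y)))/9 = C1 - y


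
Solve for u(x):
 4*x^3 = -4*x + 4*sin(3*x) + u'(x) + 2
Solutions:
 u(x) = C1 + x^4 + 2*x^2 - 2*x + 4*cos(3*x)/3


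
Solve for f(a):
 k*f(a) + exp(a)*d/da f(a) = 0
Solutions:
 f(a) = C1*exp(k*exp(-a))


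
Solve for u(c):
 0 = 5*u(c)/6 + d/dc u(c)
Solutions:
 u(c) = C1*exp(-5*c/6)


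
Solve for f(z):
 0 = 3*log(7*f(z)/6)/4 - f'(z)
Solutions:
 4*Integral(1/(-log(_y) - log(7) + log(6)), (_y, f(z)))/3 = C1 - z


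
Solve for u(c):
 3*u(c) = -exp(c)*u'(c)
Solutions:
 u(c) = C1*exp(3*exp(-c))


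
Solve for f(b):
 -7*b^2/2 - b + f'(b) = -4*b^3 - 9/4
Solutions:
 f(b) = C1 - b^4 + 7*b^3/6 + b^2/2 - 9*b/4


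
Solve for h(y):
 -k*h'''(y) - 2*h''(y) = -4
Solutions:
 h(y) = C1 + C2*y + C3*exp(-2*y/k) + y^2


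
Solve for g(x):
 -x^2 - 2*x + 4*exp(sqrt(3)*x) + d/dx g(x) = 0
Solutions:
 g(x) = C1 + x^3/3 + x^2 - 4*sqrt(3)*exp(sqrt(3)*x)/3


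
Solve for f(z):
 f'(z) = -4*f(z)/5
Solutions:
 f(z) = C1*exp(-4*z/5)


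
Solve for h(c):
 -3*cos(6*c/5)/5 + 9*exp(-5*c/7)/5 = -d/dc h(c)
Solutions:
 h(c) = C1 + sin(6*c/5)/2 + 63*exp(-5*c/7)/25


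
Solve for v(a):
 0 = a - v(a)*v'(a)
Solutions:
 v(a) = -sqrt(C1 + a^2)
 v(a) = sqrt(C1 + a^2)


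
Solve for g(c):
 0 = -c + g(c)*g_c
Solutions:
 g(c) = -sqrt(C1 + c^2)
 g(c) = sqrt(C1 + c^2)


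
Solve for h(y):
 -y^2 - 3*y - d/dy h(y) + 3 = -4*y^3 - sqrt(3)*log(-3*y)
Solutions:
 h(y) = C1 + y^4 - y^3/3 - 3*y^2/2 + sqrt(3)*y*log(-y) + y*(-sqrt(3) + sqrt(3)*log(3) + 3)


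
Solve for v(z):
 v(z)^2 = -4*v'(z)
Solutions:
 v(z) = 4/(C1 + z)


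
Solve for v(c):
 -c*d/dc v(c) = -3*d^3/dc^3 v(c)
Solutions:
 v(c) = C1 + Integral(C2*airyai(3^(2/3)*c/3) + C3*airybi(3^(2/3)*c/3), c)


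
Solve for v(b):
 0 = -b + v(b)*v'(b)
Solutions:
 v(b) = -sqrt(C1 + b^2)
 v(b) = sqrt(C1 + b^2)


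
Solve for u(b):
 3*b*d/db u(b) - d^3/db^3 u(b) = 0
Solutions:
 u(b) = C1 + Integral(C2*airyai(3^(1/3)*b) + C3*airybi(3^(1/3)*b), b)


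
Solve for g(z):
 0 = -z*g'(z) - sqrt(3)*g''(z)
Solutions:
 g(z) = C1 + C2*erf(sqrt(2)*3^(3/4)*z/6)


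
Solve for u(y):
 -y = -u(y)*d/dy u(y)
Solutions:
 u(y) = -sqrt(C1 + y^2)
 u(y) = sqrt(C1 + y^2)


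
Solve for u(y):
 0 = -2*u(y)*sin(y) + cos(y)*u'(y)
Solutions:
 u(y) = C1/cos(y)^2


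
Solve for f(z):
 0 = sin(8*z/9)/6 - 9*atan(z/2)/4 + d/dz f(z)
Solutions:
 f(z) = C1 + 9*z*atan(z/2)/4 - 9*log(z^2 + 4)/4 + 3*cos(8*z/9)/16


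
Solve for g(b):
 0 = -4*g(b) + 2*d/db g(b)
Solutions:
 g(b) = C1*exp(2*b)


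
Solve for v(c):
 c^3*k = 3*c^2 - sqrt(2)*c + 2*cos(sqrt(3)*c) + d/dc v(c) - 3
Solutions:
 v(c) = C1 + c^4*k/4 - c^3 + sqrt(2)*c^2/2 + 3*c - 2*sqrt(3)*sin(sqrt(3)*c)/3


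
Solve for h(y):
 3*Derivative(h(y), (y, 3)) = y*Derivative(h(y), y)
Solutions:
 h(y) = C1 + Integral(C2*airyai(3^(2/3)*y/3) + C3*airybi(3^(2/3)*y/3), y)


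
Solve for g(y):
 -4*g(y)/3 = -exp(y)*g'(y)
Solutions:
 g(y) = C1*exp(-4*exp(-y)/3)


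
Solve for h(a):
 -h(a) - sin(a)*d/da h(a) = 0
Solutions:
 h(a) = C1*sqrt(cos(a) + 1)/sqrt(cos(a) - 1)


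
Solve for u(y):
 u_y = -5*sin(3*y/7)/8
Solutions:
 u(y) = C1 + 35*cos(3*y/7)/24


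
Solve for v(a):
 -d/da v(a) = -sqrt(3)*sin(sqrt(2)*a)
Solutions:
 v(a) = C1 - sqrt(6)*cos(sqrt(2)*a)/2


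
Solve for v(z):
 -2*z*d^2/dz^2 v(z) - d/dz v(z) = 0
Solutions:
 v(z) = C1 + C2*sqrt(z)


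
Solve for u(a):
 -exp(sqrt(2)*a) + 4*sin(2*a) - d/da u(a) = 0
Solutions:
 u(a) = C1 - sqrt(2)*exp(sqrt(2)*a)/2 - 2*cos(2*a)


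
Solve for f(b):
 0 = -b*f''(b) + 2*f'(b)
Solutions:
 f(b) = C1 + C2*b^3


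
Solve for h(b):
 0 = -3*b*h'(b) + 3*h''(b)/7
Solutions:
 h(b) = C1 + C2*erfi(sqrt(14)*b/2)


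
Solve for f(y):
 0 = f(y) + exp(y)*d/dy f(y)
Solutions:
 f(y) = C1*exp(exp(-y))


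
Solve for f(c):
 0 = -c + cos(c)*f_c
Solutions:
 f(c) = C1 + Integral(c/cos(c), c)


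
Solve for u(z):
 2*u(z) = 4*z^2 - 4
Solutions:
 u(z) = 2*z^2 - 2


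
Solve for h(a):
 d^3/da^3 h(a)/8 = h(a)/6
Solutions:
 h(a) = C3*exp(6^(2/3)*a/3) + (C1*sin(2^(2/3)*3^(1/6)*a/2) + C2*cos(2^(2/3)*3^(1/6)*a/2))*exp(-6^(2/3)*a/6)


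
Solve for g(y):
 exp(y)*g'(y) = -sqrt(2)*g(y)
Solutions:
 g(y) = C1*exp(sqrt(2)*exp(-y))


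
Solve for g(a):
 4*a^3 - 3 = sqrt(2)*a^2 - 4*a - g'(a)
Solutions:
 g(a) = C1 - a^4 + sqrt(2)*a^3/3 - 2*a^2 + 3*a


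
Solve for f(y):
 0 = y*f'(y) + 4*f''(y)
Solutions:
 f(y) = C1 + C2*erf(sqrt(2)*y/4)


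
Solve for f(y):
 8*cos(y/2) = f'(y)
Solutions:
 f(y) = C1 + 16*sin(y/2)


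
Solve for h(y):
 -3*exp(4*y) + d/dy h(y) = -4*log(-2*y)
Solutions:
 h(y) = C1 - 4*y*log(-y) + 4*y*(1 - log(2)) + 3*exp(4*y)/4


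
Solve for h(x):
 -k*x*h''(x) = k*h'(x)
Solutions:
 h(x) = C1 + C2*log(x)


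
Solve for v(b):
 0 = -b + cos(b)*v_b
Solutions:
 v(b) = C1 + Integral(b/cos(b), b)


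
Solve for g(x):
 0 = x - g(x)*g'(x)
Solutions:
 g(x) = -sqrt(C1 + x^2)
 g(x) = sqrt(C1 + x^2)


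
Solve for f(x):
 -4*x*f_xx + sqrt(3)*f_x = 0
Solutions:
 f(x) = C1 + C2*x^(sqrt(3)/4 + 1)


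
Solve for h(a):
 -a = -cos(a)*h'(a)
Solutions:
 h(a) = C1 + Integral(a/cos(a), a)


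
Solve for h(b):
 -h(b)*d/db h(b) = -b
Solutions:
 h(b) = -sqrt(C1 + b^2)
 h(b) = sqrt(C1 + b^2)


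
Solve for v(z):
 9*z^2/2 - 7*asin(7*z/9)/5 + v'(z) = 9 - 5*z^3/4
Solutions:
 v(z) = C1 - 5*z^4/16 - 3*z^3/2 + 7*z*asin(7*z/9)/5 + 9*z + sqrt(81 - 49*z^2)/5


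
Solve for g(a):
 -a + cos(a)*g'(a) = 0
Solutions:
 g(a) = C1 + Integral(a/cos(a), a)


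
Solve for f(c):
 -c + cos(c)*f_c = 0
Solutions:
 f(c) = C1 + Integral(c/cos(c), c)


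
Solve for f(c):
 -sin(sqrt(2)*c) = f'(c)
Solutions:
 f(c) = C1 + sqrt(2)*cos(sqrt(2)*c)/2


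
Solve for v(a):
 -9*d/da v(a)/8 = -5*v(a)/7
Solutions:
 v(a) = C1*exp(40*a/63)


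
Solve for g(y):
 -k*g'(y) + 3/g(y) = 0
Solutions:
 g(y) = -sqrt(C1 + 6*y/k)
 g(y) = sqrt(C1 + 6*y/k)


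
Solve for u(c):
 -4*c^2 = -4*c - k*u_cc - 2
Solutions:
 u(c) = C1 + C2*c + c^4/(3*k) - 2*c^3/(3*k) - c^2/k


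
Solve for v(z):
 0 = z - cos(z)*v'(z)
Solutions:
 v(z) = C1 + Integral(z/cos(z), z)


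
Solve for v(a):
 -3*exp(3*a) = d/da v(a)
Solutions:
 v(a) = C1 - exp(3*a)


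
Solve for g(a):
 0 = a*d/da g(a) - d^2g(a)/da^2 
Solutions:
 g(a) = C1 + C2*erfi(sqrt(2)*a/2)


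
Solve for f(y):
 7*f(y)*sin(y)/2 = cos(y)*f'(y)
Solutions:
 f(y) = C1/cos(y)^(7/2)


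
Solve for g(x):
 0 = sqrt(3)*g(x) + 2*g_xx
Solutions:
 g(x) = C1*sin(sqrt(2)*3^(1/4)*x/2) + C2*cos(sqrt(2)*3^(1/4)*x/2)


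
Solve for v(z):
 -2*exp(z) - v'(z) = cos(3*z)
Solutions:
 v(z) = C1 - 2*exp(z) - sin(3*z)/3


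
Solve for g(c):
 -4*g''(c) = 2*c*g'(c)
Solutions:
 g(c) = C1 + C2*erf(c/2)


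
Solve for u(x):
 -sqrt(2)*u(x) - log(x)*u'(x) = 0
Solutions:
 u(x) = C1*exp(-sqrt(2)*li(x))


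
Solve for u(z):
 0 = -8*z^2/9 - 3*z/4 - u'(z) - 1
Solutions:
 u(z) = C1 - 8*z^3/27 - 3*z^2/8 - z


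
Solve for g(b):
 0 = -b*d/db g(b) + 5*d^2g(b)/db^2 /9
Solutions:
 g(b) = C1 + C2*erfi(3*sqrt(10)*b/10)


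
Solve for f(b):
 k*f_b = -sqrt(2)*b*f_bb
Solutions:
 f(b) = C1 + b^(-sqrt(2)*re(k)/2 + 1)*(C2*sin(sqrt(2)*log(b)*Abs(im(k))/2) + C3*cos(sqrt(2)*log(b)*im(k)/2))


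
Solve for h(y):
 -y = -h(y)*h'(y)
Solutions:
 h(y) = -sqrt(C1 + y^2)
 h(y) = sqrt(C1 + y^2)


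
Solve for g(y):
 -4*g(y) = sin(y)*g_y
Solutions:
 g(y) = C1*(cos(y)^2 + 2*cos(y) + 1)/(cos(y)^2 - 2*cos(y) + 1)


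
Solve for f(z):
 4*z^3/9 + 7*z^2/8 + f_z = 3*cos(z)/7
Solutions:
 f(z) = C1 - z^4/9 - 7*z^3/24 + 3*sin(z)/7


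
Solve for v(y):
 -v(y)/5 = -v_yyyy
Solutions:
 v(y) = C1*exp(-5^(3/4)*y/5) + C2*exp(5^(3/4)*y/5) + C3*sin(5^(3/4)*y/5) + C4*cos(5^(3/4)*y/5)


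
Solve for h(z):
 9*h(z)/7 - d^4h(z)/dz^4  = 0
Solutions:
 h(z) = C1*exp(-sqrt(3)*7^(3/4)*z/7) + C2*exp(sqrt(3)*7^(3/4)*z/7) + C3*sin(sqrt(3)*7^(3/4)*z/7) + C4*cos(sqrt(3)*7^(3/4)*z/7)


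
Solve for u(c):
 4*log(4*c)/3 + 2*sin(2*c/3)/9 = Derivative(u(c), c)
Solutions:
 u(c) = C1 + 4*c*log(c)/3 - 4*c/3 + 8*c*log(2)/3 - cos(2*c/3)/3


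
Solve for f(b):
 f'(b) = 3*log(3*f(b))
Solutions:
 -Integral(1/(log(_y) + log(3)), (_y, f(b)))/3 = C1 - b


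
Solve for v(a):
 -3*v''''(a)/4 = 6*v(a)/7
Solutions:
 v(a) = (C1*sin(2^(1/4)*7^(3/4)*a/7) + C2*cos(2^(1/4)*7^(3/4)*a/7))*exp(-2^(1/4)*7^(3/4)*a/7) + (C3*sin(2^(1/4)*7^(3/4)*a/7) + C4*cos(2^(1/4)*7^(3/4)*a/7))*exp(2^(1/4)*7^(3/4)*a/7)


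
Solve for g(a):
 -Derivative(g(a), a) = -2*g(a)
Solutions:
 g(a) = C1*exp(2*a)


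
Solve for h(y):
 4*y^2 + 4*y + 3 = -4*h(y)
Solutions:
 h(y) = -y^2 - y - 3/4


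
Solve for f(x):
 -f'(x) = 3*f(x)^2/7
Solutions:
 f(x) = 7/(C1 + 3*x)


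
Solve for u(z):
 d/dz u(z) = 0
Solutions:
 u(z) = C1


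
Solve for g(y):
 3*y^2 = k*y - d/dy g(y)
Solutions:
 g(y) = C1 + k*y^2/2 - y^3


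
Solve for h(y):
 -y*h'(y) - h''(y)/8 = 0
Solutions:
 h(y) = C1 + C2*erf(2*y)


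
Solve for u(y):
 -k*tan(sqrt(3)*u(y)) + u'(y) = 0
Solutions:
 u(y) = sqrt(3)*(pi - asin(C1*exp(sqrt(3)*k*y)))/3
 u(y) = sqrt(3)*asin(C1*exp(sqrt(3)*k*y))/3


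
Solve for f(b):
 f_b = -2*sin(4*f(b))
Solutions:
 f(b) = -acos((-C1 - exp(16*b))/(C1 - exp(16*b)))/4 + pi/2
 f(b) = acos((-C1 - exp(16*b))/(C1 - exp(16*b)))/4


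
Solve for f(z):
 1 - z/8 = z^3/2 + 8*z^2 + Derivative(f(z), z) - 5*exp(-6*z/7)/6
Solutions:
 f(z) = C1 - z^4/8 - 8*z^3/3 - z^2/16 + z - 35*exp(-6*z/7)/36


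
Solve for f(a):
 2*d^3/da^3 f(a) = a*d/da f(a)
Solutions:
 f(a) = C1 + Integral(C2*airyai(2^(2/3)*a/2) + C3*airybi(2^(2/3)*a/2), a)


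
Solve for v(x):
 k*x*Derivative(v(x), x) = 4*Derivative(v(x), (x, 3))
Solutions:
 v(x) = C1 + Integral(C2*airyai(2^(1/3)*k^(1/3)*x/2) + C3*airybi(2^(1/3)*k^(1/3)*x/2), x)


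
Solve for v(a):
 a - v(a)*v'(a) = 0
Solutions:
 v(a) = -sqrt(C1 + a^2)
 v(a) = sqrt(C1 + a^2)


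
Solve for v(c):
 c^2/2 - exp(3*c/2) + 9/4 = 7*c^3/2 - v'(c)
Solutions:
 v(c) = C1 + 7*c^4/8 - c^3/6 - 9*c/4 + 2*exp(3*c/2)/3


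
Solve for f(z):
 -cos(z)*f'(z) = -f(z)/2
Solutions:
 f(z) = C1*(sin(z) + 1)^(1/4)/(sin(z) - 1)^(1/4)


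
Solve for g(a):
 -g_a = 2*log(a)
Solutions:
 g(a) = C1 - 2*a*log(a) + 2*a


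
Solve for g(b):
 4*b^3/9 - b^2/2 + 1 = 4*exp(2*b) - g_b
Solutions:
 g(b) = C1 - b^4/9 + b^3/6 - b + 2*exp(2*b)


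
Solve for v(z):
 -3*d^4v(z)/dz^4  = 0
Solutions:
 v(z) = C1 + C2*z + C3*z^2 + C4*z^3


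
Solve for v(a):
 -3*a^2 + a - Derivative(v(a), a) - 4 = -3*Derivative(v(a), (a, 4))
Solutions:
 v(a) = C1 + C4*exp(3^(2/3)*a/3) - a^3 + a^2/2 - 4*a + (C2*sin(3^(1/6)*a/2) + C3*cos(3^(1/6)*a/2))*exp(-3^(2/3)*a/6)


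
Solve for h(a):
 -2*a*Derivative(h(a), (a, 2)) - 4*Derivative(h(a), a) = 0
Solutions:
 h(a) = C1 + C2/a


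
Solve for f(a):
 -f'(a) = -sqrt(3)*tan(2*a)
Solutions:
 f(a) = C1 - sqrt(3)*log(cos(2*a))/2


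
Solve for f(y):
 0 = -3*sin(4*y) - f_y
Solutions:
 f(y) = C1 + 3*cos(4*y)/4


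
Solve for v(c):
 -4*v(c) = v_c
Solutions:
 v(c) = C1*exp(-4*c)


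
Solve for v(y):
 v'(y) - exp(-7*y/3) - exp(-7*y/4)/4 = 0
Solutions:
 v(y) = C1 - 3*exp(-7*y/3)/7 - exp(-7*y/4)/7


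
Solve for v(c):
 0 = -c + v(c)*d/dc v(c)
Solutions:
 v(c) = -sqrt(C1 + c^2)
 v(c) = sqrt(C1 + c^2)


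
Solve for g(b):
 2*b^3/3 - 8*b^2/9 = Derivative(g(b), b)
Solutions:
 g(b) = C1 + b^4/6 - 8*b^3/27


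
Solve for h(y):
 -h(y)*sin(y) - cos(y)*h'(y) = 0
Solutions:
 h(y) = C1*cos(y)


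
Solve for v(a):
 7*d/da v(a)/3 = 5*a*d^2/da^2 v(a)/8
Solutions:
 v(a) = C1 + C2*a^(71/15)


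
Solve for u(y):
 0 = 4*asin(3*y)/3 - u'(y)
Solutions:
 u(y) = C1 + 4*y*asin(3*y)/3 + 4*sqrt(1 - 9*y^2)/9


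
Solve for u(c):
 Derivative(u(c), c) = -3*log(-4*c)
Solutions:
 u(c) = C1 - 3*c*log(-c) + 3*c*(1 - 2*log(2))


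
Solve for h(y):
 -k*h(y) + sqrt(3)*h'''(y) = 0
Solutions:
 h(y) = C1*exp(3^(5/6)*k^(1/3)*y/3) + C2*exp(k^(1/3)*y*(-3^(5/6) + 3*3^(1/3)*I)/6) + C3*exp(-k^(1/3)*y*(3^(5/6) + 3*3^(1/3)*I)/6)


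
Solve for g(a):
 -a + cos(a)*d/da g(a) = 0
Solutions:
 g(a) = C1 + Integral(a/cos(a), a)


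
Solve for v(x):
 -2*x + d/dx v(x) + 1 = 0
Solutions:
 v(x) = C1 + x^2 - x


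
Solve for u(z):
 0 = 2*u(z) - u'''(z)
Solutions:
 u(z) = C3*exp(2^(1/3)*z) + (C1*sin(2^(1/3)*sqrt(3)*z/2) + C2*cos(2^(1/3)*sqrt(3)*z/2))*exp(-2^(1/3)*z/2)


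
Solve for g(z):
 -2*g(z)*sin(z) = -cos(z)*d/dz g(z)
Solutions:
 g(z) = C1/cos(z)^2


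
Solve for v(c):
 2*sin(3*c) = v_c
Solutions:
 v(c) = C1 - 2*cos(3*c)/3


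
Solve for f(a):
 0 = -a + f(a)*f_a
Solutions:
 f(a) = -sqrt(C1 + a^2)
 f(a) = sqrt(C1 + a^2)


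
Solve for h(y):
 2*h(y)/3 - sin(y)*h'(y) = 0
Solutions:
 h(y) = C1*(cos(y) - 1)^(1/3)/(cos(y) + 1)^(1/3)


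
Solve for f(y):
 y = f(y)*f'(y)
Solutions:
 f(y) = -sqrt(C1 + y^2)
 f(y) = sqrt(C1 + y^2)


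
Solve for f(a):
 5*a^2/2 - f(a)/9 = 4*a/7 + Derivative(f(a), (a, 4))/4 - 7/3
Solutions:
 f(a) = 45*a^2/2 - 36*a/7 + (C1*sin(sqrt(3)*a/3) + C2*cos(sqrt(3)*a/3))*exp(-sqrt(3)*a/3) + (C3*sin(sqrt(3)*a/3) + C4*cos(sqrt(3)*a/3))*exp(sqrt(3)*a/3) + 21


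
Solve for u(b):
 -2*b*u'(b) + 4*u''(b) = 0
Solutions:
 u(b) = C1 + C2*erfi(b/2)


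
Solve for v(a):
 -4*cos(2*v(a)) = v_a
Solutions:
 v(a) = -asin((C1 + exp(16*a))/(C1 - exp(16*a)))/2 + pi/2
 v(a) = asin((C1 + exp(16*a))/(C1 - exp(16*a)))/2


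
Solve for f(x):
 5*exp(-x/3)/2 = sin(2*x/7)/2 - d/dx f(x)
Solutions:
 f(x) = C1 - 7*cos(2*x/7)/4 + 15*exp(-x/3)/2


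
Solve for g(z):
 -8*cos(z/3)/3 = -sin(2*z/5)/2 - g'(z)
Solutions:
 g(z) = C1 + 8*sin(z/3) + 5*cos(2*z/5)/4


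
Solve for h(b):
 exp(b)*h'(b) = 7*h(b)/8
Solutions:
 h(b) = C1*exp(-7*exp(-b)/8)


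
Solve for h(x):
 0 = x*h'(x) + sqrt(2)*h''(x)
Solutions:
 h(x) = C1 + C2*erf(2^(1/4)*x/2)


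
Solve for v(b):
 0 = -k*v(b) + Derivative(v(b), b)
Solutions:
 v(b) = C1*exp(b*k)


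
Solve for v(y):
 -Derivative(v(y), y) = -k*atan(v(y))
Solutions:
 Integral(1/atan(_y), (_y, v(y))) = C1 + k*y


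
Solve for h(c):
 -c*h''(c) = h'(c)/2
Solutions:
 h(c) = C1 + C2*sqrt(c)


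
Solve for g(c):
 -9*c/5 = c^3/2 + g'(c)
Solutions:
 g(c) = C1 - c^4/8 - 9*c^2/10


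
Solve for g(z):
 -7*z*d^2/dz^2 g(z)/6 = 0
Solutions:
 g(z) = C1 + C2*z


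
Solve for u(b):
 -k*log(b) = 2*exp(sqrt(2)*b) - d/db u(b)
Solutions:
 u(b) = C1 + b*k*log(b) - b*k + sqrt(2)*exp(sqrt(2)*b)


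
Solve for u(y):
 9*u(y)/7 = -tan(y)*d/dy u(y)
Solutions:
 u(y) = C1/sin(y)^(9/7)


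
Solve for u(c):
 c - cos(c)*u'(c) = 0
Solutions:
 u(c) = C1 + Integral(c/cos(c), c)


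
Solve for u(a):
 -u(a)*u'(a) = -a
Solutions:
 u(a) = -sqrt(C1 + a^2)
 u(a) = sqrt(C1 + a^2)


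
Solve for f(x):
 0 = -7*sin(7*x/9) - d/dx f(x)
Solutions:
 f(x) = C1 + 9*cos(7*x/9)


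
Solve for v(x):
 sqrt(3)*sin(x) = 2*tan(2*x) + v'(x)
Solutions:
 v(x) = C1 + log(cos(2*x)) - sqrt(3)*cos(x)


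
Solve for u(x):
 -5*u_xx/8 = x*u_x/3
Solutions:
 u(x) = C1 + C2*erf(2*sqrt(15)*x/15)


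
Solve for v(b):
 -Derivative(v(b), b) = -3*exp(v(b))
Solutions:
 v(b) = log(-1/(C1 + 3*b))


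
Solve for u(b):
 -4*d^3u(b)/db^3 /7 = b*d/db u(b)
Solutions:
 u(b) = C1 + Integral(C2*airyai(-14^(1/3)*b/2) + C3*airybi(-14^(1/3)*b/2), b)


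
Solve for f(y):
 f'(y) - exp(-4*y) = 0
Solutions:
 f(y) = C1 - exp(-4*y)/4


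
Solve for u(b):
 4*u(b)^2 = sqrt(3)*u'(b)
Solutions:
 u(b) = -3/(C1 + 4*sqrt(3)*b)


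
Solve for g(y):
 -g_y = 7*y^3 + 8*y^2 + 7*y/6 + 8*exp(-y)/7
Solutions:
 g(y) = C1 - 7*y^4/4 - 8*y^3/3 - 7*y^2/12 + 8*exp(-y)/7


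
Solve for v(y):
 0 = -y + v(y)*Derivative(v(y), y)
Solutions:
 v(y) = -sqrt(C1 + y^2)
 v(y) = sqrt(C1 + y^2)


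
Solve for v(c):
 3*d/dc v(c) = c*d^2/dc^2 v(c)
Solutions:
 v(c) = C1 + C2*c^4


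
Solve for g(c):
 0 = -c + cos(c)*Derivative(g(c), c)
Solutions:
 g(c) = C1 + Integral(c/cos(c), c)


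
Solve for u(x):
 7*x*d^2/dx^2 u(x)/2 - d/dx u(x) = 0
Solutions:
 u(x) = C1 + C2*x^(9/7)


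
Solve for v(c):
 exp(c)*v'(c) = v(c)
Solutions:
 v(c) = C1*exp(-exp(-c))


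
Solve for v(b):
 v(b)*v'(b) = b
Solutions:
 v(b) = -sqrt(C1 + b^2)
 v(b) = sqrt(C1 + b^2)


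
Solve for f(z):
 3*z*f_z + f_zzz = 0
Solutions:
 f(z) = C1 + Integral(C2*airyai(-3^(1/3)*z) + C3*airybi(-3^(1/3)*z), z)


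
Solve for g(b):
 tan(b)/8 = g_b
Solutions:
 g(b) = C1 - log(cos(b))/8


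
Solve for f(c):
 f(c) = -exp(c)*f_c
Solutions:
 f(c) = C1*exp(exp(-c))


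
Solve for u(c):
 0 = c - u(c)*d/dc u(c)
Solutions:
 u(c) = -sqrt(C1 + c^2)
 u(c) = sqrt(C1 + c^2)


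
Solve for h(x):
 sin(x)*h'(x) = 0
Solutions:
 h(x) = C1


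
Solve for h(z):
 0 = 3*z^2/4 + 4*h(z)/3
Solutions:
 h(z) = -9*z^2/16


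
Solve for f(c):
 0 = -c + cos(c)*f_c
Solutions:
 f(c) = C1 + Integral(c/cos(c), c)


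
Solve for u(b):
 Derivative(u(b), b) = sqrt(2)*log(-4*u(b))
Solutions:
 -sqrt(2)*Integral(1/(log(-_y) + 2*log(2)), (_y, u(b)))/2 = C1 - b


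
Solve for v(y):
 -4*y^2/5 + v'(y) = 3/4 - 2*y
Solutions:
 v(y) = C1 + 4*y^3/15 - y^2 + 3*y/4


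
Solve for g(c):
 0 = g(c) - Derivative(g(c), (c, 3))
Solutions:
 g(c) = C3*exp(c) + (C1*sin(sqrt(3)*c/2) + C2*cos(sqrt(3)*c/2))*exp(-c/2)


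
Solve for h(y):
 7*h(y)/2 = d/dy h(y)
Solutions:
 h(y) = C1*exp(7*y/2)


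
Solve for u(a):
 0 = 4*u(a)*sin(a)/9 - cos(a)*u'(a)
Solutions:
 u(a) = C1/cos(a)^(4/9)


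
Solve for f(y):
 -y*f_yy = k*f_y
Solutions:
 f(y) = C1 + y^(1 - re(k))*(C2*sin(log(y)*Abs(im(k))) + C3*cos(log(y)*im(k)))


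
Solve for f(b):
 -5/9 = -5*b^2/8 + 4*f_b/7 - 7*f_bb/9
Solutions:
 f(b) = C1 + C2*exp(36*b/49) + 35*b^3/96 + 1715*b^2/1152 + 63875*b/20736


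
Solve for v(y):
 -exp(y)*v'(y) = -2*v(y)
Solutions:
 v(y) = C1*exp(-2*exp(-y))


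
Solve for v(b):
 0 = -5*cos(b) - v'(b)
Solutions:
 v(b) = C1 - 5*sin(b)


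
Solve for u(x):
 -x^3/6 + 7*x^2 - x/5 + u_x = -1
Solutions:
 u(x) = C1 + x^4/24 - 7*x^3/3 + x^2/10 - x


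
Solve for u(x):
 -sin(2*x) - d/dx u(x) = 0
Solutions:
 u(x) = C1 + cos(2*x)/2


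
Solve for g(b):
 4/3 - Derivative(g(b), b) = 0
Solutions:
 g(b) = C1 + 4*b/3


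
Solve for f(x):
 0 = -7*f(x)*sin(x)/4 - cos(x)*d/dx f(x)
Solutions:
 f(x) = C1*cos(x)^(7/4)


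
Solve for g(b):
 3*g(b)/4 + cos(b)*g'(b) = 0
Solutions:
 g(b) = C1*(sin(b) - 1)^(3/8)/(sin(b) + 1)^(3/8)


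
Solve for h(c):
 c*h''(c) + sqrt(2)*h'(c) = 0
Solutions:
 h(c) = C1 + C2*c^(1 - sqrt(2))


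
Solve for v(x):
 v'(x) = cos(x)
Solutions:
 v(x) = C1 + sin(x)


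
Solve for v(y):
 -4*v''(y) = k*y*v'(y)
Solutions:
 v(y) = Piecewise((-sqrt(2)*sqrt(pi)*C1*erf(sqrt(2)*sqrt(k)*y/4)/sqrt(k) - C2, (k > 0) | (k < 0)), (-C1*y - C2, True))


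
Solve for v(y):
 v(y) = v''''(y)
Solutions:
 v(y) = C1*exp(-y) + C2*exp(y) + C3*sin(y) + C4*cos(y)


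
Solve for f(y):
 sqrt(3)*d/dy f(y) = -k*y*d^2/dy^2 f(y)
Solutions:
 f(y) = C1 + y^(((re(k) - sqrt(3))*re(k) + im(k)^2)/(re(k)^2 + im(k)^2))*(C2*sin(sqrt(3)*log(y)*Abs(im(k))/(re(k)^2 + im(k)^2)) + C3*cos(sqrt(3)*log(y)*im(k)/(re(k)^2 + im(k)^2)))


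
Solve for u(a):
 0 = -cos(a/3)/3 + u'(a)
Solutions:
 u(a) = C1 + sin(a/3)


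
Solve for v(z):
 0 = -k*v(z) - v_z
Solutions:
 v(z) = C1*exp(-k*z)


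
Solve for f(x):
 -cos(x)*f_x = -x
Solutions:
 f(x) = C1 + Integral(x/cos(x), x)


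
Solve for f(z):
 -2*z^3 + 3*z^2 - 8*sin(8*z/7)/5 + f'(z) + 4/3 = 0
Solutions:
 f(z) = C1 + z^4/2 - z^3 - 4*z/3 - 7*cos(8*z/7)/5


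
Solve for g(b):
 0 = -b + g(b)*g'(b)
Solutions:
 g(b) = -sqrt(C1 + b^2)
 g(b) = sqrt(C1 + b^2)


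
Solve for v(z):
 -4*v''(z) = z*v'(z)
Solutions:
 v(z) = C1 + C2*erf(sqrt(2)*z/4)


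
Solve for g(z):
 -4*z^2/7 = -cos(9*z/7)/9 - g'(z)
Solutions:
 g(z) = C1 + 4*z^3/21 - 7*sin(9*z/7)/81


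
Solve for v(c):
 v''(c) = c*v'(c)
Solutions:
 v(c) = C1 + C2*erfi(sqrt(2)*c/2)


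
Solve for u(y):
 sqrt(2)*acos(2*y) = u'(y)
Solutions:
 u(y) = C1 + sqrt(2)*(y*acos(2*y) - sqrt(1 - 4*y^2)/2)


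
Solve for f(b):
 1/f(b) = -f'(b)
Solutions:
 f(b) = -sqrt(C1 - 2*b)
 f(b) = sqrt(C1 - 2*b)


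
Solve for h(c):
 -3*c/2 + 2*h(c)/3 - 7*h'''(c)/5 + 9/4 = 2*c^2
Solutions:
 h(c) = C3*exp(10^(1/3)*21^(2/3)*c/21) + 3*c^2 + 9*c/4 + (C1*sin(10^(1/3)*3^(1/6)*7^(2/3)*c/14) + C2*cos(10^(1/3)*3^(1/6)*7^(2/3)*c/14))*exp(-10^(1/3)*21^(2/3)*c/42) - 27/8


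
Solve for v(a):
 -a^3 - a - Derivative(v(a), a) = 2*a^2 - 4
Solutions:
 v(a) = C1 - a^4/4 - 2*a^3/3 - a^2/2 + 4*a


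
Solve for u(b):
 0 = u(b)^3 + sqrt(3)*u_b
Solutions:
 u(b) = -sqrt(6)*sqrt(-1/(C1 - sqrt(3)*b))/2
 u(b) = sqrt(6)*sqrt(-1/(C1 - sqrt(3)*b))/2


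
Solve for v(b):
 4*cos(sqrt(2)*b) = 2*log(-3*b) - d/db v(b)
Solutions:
 v(b) = C1 + 2*b*log(-b) - 2*b + 2*b*log(3) - 2*sqrt(2)*sin(sqrt(2)*b)


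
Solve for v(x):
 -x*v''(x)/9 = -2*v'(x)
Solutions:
 v(x) = C1 + C2*x^19


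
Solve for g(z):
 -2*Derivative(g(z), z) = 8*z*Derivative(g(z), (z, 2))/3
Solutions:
 g(z) = C1 + C2*z^(1/4)


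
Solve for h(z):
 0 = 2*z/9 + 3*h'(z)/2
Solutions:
 h(z) = C1 - 2*z^2/27


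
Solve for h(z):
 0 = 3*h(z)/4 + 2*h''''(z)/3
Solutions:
 h(z) = (C1*sin(2^(3/4)*sqrt(3)*z/4) + C2*cos(2^(3/4)*sqrt(3)*z/4))*exp(-2^(3/4)*sqrt(3)*z/4) + (C3*sin(2^(3/4)*sqrt(3)*z/4) + C4*cos(2^(3/4)*sqrt(3)*z/4))*exp(2^(3/4)*sqrt(3)*z/4)


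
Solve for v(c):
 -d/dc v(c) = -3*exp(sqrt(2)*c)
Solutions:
 v(c) = C1 + 3*sqrt(2)*exp(sqrt(2)*c)/2


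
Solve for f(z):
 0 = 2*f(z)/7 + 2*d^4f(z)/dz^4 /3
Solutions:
 f(z) = (C1*sin(sqrt(2)*3^(1/4)*7^(3/4)*z/14) + C2*cos(sqrt(2)*3^(1/4)*7^(3/4)*z/14))*exp(-sqrt(2)*3^(1/4)*7^(3/4)*z/14) + (C3*sin(sqrt(2)*3^(1/4)*7^(3/4)*z/14) + C4*cos(sqrt(2)*3^(1/4)*7^(3/4)*z/14))*exp(sqrt(2)*3^(1/4)*7^(3/4)*z/14)


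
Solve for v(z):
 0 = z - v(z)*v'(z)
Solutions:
 v(z) = -sqrt(C1 + z^2)
 v(z) = sqrt(C1 + z^2)


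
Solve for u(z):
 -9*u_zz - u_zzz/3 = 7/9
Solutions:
 u(z) = C1 + C2*z + C3*exp(-27*z) - 7*z^2/162


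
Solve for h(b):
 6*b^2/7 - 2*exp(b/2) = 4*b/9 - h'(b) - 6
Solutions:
 h(b) = C1 - 2*b^3/7 + 2*b^2/9 - 6*b + 4*exp(b/2)


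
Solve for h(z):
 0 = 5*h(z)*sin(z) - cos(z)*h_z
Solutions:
 h(z) = C1/cos(z)^5


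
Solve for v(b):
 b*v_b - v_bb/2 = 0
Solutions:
 v(b) = C1 + C2*erfi(b)


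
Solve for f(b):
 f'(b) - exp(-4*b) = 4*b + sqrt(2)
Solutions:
 f(b) = C1 + 2*b^2 + sqrt(2)*b - exp(-4*b)/4


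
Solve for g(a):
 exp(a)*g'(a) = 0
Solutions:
 g(a) = C1


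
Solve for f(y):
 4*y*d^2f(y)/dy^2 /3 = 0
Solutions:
 f(y) = C1 + C2*y


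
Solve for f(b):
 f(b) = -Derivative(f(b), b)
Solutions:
 f(b) = C1*exp(-b)


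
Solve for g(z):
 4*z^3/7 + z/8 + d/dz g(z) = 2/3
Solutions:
 g(z) = C1 - z^4/7 - z^2/16 + 2*z/3


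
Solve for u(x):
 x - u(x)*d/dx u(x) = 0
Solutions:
 u(x) = -sqrt(C1 + x^2)
 u(x) = sqrt(C1 + x^2)


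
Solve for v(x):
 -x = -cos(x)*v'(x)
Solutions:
 v(x) = C1 + Integral(x/cos(x), x)


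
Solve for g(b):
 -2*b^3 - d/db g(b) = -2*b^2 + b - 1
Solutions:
 g(b) = C1 - b^4/2 + 2*b^3/3 - b^2/2 + b


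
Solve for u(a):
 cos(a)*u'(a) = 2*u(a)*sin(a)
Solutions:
 u(a) = C1/cos(a)^2


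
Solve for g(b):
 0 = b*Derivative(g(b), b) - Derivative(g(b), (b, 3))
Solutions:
 g(b) = C1 + Integral(C2*airyai(b) + C3*airybi(b), b)


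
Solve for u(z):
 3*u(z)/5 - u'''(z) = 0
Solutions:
 u(z) = C3*exp(3^(1/3)*5^(2/3)*z/5) + (C1*sin(3^(5/6)*5^(2/3)*z/10) + C2*cos(3^(5/6)*5^(2/3)*z/10))*exp(-3^(1/3)*5^(2/3)*z/10)


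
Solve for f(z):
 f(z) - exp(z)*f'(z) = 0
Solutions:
 f(z) = C1*exp(-exp(-z))


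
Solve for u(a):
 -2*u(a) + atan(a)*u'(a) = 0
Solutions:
 u(a) = C1*exp(2*Integral(1/atan(a), a))


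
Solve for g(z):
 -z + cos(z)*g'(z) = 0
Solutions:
 g(z) = C1 + Integral(z/cos(z), z)


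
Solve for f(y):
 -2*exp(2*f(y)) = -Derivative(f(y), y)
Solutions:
 f(y) = log(-sqrt(-1/(C1 + 2*y))) - log(2)/2
 f(y) = log(-1/(C1 + 2*y))/2 - log(2)/2


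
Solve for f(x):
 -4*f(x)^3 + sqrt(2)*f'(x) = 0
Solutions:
 f(x) = -sqrt(2)*sqrt(-1/(C1 + 2*sqrt(2)*x))/2
 f(x) = sqrt(2)*sqrt(-1/(C1 + 2*sqrt(2)*x))/2


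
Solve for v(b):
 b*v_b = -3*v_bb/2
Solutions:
 v(b) = C1 + C2*erf(sqrt(3)*b/3)


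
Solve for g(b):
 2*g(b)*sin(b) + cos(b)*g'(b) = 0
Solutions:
 g(b) = C1*cos(b)^2


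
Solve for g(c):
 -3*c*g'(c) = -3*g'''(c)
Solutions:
 g(c) = C1 + Integral(C2*airyai(c) + C3*airybi(c), c)


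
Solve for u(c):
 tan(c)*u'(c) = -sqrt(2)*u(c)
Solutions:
 u(c) = C1/sin(c)^(sqrt(2))


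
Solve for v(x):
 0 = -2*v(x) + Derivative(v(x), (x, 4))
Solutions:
 v(x) = C1*exp(-2^(1/4)*x) + C2*exp(2^(1/4)*x) + C3*sin(2^(1/4)*x) + C4*cos(2^(1/4)*x)


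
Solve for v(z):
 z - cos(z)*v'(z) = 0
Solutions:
 v(z) = C1 + Integral(z/cos(z), z)


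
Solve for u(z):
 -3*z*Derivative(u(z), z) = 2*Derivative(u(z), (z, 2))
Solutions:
 u(z) = C1 + C2*erf(sqrt(3)*z/2)


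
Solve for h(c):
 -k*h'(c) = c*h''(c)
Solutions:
 h(c) = C1 + c^(1 - re(k))*(C2*sin(log(c)*Abs(im(k))) + C3*cos(log(c)*im(k)))


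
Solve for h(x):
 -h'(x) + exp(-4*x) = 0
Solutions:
 h(x) = C1 - exp(-4*x)/4


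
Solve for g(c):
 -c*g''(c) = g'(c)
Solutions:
 g(c) = C1 + C2*log(c)


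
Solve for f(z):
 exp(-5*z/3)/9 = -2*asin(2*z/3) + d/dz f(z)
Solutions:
 f(z) = C1 + 2*z*asin(2*z/3) + sqrt(9 - 4*z^2) - exp(-5*z/3)/15


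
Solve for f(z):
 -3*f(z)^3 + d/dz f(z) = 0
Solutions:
 f(z) = -sqrt(2)*sqrt(-1/(C1 + 3*z))/2
 f(z) = sqrt(2)*sqrt(-1/(C1 + 3*z))/2


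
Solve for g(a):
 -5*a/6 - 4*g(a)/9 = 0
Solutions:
 g(a) = -15*a/8


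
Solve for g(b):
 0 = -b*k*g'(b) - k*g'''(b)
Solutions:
 g(b) = C1 + Integral(C2*airyai(-b) + C3*airybi(-b), b)


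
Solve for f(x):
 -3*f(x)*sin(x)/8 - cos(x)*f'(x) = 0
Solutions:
 f(x) = C1*cos(x)^(3/8)


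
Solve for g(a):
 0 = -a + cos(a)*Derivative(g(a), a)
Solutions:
 g(a) = C1 + Integral(a/cos(a), a)


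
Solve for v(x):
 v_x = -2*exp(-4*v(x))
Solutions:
 v(x) = log(-I*(C1 - 8*x)^(1/4))
 v(x) = log(I*(C1 - 8*x)^(1/4))
 v(x) = log(-(C1 - 8*x)^(1/4))
 v(x) = log(C1 - 8*x)/4


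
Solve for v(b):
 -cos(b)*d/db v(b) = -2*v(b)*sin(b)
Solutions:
 v(b) = C1/cos(b)^2


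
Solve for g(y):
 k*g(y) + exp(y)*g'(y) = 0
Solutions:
 g(y) = C1*exp(k*exp(-y))


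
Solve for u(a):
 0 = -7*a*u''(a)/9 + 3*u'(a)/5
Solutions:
 u(a) = C1 + C2*a^(62/35)


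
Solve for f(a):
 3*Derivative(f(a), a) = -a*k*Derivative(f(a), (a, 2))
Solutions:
 f(a) = C1 + a^(((re(k) - 3)*re(k) + im(k)^2)/(re(k)^2 + im(k)^2))*(C2*sin(3*log(a)*Abs(im(k))/(re(k)^2 + im(k)^2)) + C3*cos(3*log(a)*im(k)/(re(k)^2 + im(k)^2)))


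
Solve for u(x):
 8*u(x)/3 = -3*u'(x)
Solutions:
 u(x) = C1*exp(-8*x/9)


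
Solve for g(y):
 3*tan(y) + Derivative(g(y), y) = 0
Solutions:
 g(y) = C1 + 3*log(cos(y))


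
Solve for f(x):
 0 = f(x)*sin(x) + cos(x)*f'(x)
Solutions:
 f(x) = C1*cos(x)


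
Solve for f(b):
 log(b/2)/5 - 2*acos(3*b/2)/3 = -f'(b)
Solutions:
 f(b) = C1 - b*log(b)/5 + 2*b*acos(3*b/2)/3 + b*log(2)/5 + b/5 - 2*sqrt(4 - 9*b^2)/9


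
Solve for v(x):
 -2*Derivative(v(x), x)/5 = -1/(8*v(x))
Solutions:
 v(x) = -sqrt(C1 + 10*x)/4
 v(x) = sqrt(C1 + 10*x)/4


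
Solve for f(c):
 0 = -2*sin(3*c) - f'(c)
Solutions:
 f(c) = C1 + 2*cos(3*c)/3


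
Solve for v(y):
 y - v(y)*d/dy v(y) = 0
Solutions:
 v(y) = -sqrt(C1 + y^2)
 v(y) = sqrt(C1 + y^2)


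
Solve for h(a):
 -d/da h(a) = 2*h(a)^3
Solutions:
 h(a) = -sqrt(2)*sqrt(-1/(C1 - 2*a))/2
 h(a) = sqrt(2)*sqrt(-1/(C1 - 2*a))/2


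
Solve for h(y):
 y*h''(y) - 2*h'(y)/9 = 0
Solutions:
 h(y) = C1 + C2*y^(11/9)


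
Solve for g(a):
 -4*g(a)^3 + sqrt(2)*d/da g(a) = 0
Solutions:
 g(a) = -sqrt(2)*sqrt(-1/(C1 + 2*sqrt(2)*a))/2
 g(a) = sqrt(2)*sqrt(-1/(C1 + 2*sqrt(2)*a))/2


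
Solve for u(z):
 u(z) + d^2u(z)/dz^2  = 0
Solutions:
 u(z) = C1*sin(z) + C2*cos(z)


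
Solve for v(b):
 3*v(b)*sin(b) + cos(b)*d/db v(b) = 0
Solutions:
 v(b) = C1*cos(b)^3


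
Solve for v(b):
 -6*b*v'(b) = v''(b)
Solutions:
 v(b) = C1 + C2*erf(sqrt(3)*b)


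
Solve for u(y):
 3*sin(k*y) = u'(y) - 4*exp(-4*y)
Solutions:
 u(y) = C1 - exp(-4*y) - 3*cos(k*y)/k


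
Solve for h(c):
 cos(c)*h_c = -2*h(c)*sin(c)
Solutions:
 h(c) = C1*cos(c)^2


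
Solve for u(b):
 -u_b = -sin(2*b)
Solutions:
 u(b) = C1 - cos(2*b)/2


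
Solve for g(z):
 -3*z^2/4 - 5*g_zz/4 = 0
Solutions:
 g(z) = C1 + C2*z - z^4/20


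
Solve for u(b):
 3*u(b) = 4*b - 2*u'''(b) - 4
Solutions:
 u(b) = C3*exp(-2^(2/3)*3^(1/3)*b/2) + 4*b/3 + (C1*sin(2^(2/3)*3^(5/6)*b/4) + C2*cos(2^(2/3)*3^(5/6)*b/4))*exp(2^(2/3)*3^(1/3)*b/4) - 4/3


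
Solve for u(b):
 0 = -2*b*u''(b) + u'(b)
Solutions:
 u(b) = C1 + C2*b^(3/2)


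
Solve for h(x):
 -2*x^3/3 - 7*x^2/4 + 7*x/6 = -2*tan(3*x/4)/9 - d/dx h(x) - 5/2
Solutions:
 h(x) = C1 + x^4/6 + 7*x^3/12 - 7*x^2/12 - 5*x/2 + 8*log(cos(3*x/4))/27


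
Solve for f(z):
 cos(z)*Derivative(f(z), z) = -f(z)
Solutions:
 f(z) = C1*sqrt(sin(z) - 1)/sqrt(sin(z) + 1)


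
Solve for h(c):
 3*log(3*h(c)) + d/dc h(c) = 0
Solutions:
 Integral(1/(log(_y) + log(3)), (_y, h(c)))/3 = C1 - c


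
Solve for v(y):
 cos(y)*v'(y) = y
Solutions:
 v(y) = C1 + Integral(y/cos(y), y)


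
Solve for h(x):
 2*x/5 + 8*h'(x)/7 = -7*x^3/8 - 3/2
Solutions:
 h(x) = C1 - 49*x^4/256 - 7*x^2/40 - 21*x/16


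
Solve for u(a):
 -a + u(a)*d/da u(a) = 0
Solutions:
 u(a) = -sqrt(C1 + a^2)
 u(a) = sqrt(C1 + a^2)


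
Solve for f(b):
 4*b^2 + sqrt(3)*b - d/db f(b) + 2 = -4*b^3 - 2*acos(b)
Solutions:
 f(b) = C1 + b^4 + 4*b^3/3 + sqrt(3)*b^2/2 + 2*b*acos(b) + 2*b - 2*sqrt(1 - b^2)


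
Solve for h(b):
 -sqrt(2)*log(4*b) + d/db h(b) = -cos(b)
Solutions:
 h(b) = C1 + sqrt(2)*b*(log(b) - 1) + 2*sqrt(2)*b*log(2) - sin(b)


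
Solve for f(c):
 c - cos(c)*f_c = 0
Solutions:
 f(c) = C1 + Integral(c/cos(c), c)


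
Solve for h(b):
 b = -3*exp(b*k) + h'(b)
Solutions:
 h(b) = C1 + b^2/2 + 3*exp(b*k)/k


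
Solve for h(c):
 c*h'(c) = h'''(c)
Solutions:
 h(c) = C1 + Integral(C2*airyai(c) + C3*airybi(c), c)


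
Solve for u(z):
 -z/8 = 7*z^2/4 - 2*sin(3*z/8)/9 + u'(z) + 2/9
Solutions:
 u(z) = C1 - 7*z^3/12 - z^2/16 - 2*z/9 - 16*cos(3*z/8)/27


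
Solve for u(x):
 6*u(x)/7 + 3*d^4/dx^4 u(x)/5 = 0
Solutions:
 u(x) = (C1*sin(14^(3/4)*5^(1/4)*x/14) + C2*cos(14^(3/4)*5^(1/4)*x/14))*exp(-14^(3/4)*5^(1/4)*x/14) + (C3*sin(14^(3/4)*5^(1/4)*x/14) + C4*cos(14^(3/4)*5^(1/4)*x/14))*exp(14^(3/4)*5^(1/4)*x/14)


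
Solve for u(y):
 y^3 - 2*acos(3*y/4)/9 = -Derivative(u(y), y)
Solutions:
 u(y) = C1 - y^4/4 + 2*y*acos(3*y/4)/9 - 2*sqrt(16 - 9*y^2)/27


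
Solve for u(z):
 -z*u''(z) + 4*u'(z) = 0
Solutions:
 u(z) = C1 + C2*z^5
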